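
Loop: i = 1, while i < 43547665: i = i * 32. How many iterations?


i multiplies by 32 each step:
i = 1 -> 32 -> 1024 -> 32768 -> 1048576 -> 33554432 -> 1073741824 (stop)
Iterations = ceil(log_32(43547665)) = 6


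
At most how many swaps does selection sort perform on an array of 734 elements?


Each of the 733 passes places one element in its final position.
Pass 1: swap minimum into position 0
Pass 2: swap minimum of remaining into position 1
...
Pass 733: last two elements, one swap
Maximum swaps = 734 - 1 = 733


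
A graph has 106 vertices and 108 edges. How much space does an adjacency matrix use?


Adjacency matrix: V x V grid of entries
Space = V^2 = 106^2 = 106 * 106 = 11236


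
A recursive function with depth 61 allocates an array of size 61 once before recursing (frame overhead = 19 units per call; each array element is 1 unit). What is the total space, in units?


Array allocation: 61 units (allocated once)
Stack frames: 61 deep * 19 per frame = 1159 units
Total = 61 + 1159 = 1220


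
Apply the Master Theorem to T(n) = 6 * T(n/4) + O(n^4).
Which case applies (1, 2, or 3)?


The Master Theorem: T(n) = a*T(n/b) + O(n^c)
  a = 6, b = 4, c = 4
log_b(a) = log_4(6) ~ 1.292
Compare b^c with a: 4^4 = 256 > 6, so c > log_b(a).
Since c > log_b(a), Case 3 applies.
T(n) = O(n^4)
Master Theorem case = 3


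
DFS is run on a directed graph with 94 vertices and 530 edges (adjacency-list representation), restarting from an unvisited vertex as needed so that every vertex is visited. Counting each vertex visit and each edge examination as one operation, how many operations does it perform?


A full DFS traversal processes each vertex exactly once (push/pop on stack).
Each directed edge is examined once.
V = 94, E = 530
V + E = 624


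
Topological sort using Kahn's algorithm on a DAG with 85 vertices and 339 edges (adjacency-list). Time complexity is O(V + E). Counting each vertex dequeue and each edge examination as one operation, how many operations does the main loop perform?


Kahn's algorithm:
  1. Compute in-degrees: O(V + E)
  2. Process queue: each vertex dequeued once (O(V))
     each edge examined once (O(E))
Total = V + E = 85 + 339 = 424


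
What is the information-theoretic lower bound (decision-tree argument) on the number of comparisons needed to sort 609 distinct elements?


A binary decision tree of height h has at most 2^h leaves and needs at least n! of them, so h >= ceil(log2(n!)).
609! is far too large to multiply out, so use Stirling's series:
  ln(n!) ~ n ln n - n + (1/2) ln(2 pi n) + 1/(12n)  (error below 1/(360 n^3), negligible here)
  ln(609) = 6.4118183
  n ln n = 609 * 6.4118183 = 3904.7973
  (1/2) ln(2 pi * 609) = (1/2) ln(3826.4599) = 4.1248
  1/(12*609) = 0.0001
  ln(609!) ~ 3904.7973 - 609 + 4.1248 + 0.0001 = 3299.9222
Convert to base 2: log2(609!) = 3299.9222 / ln 2 = 3299.9222 / 0.69314718 = 4760.7814
ceil(4760.7814) = 4761


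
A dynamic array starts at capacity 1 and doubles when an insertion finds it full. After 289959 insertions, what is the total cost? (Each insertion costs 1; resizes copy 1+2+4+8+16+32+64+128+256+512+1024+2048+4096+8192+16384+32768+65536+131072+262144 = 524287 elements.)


Insertion cost: 289959 (one per element)
Resizes occur just before inserting elements 2, 3, 5, 9, ...
Elements copied at each resize: 1 + 2 + 4 + 8 + 16 + 32 + 64 + 128 + 256 + 512 + 1024 + 2048 + 4096 + 8192 + 16384 + 32768 + 65536 + 131072 + 262144
Sum of copies = 524287 (geometric series: 2^k - 1)
Total = 289959 + 524287 = 814246


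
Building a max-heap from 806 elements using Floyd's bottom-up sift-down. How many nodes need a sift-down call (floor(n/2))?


In a heap of 806 elements (0-indexed array):
  Last element index: 805
  Parent of last element: floor((805 - 1) / 2) = 402
  Internal nodes: indices 0 to 402
  Count = floor(806/2) = 403


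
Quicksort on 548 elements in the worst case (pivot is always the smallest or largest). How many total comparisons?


In the worst case, each partition step picks the worst pivot:
  Partition 1: 547 comparisons (n-1 elements to compare)
  Partition 2: 546 comparisons
  Partition 3: 545 comparisons
  Partition 4: 544 comparisons
  Partition 5: 543 comparisons
  ...
  Last partition: 0 comparisons
Total = (n-1) + (n-2) + ... + 1 + 0 = n*(n-1)/2
= 548*547/2 = 149878


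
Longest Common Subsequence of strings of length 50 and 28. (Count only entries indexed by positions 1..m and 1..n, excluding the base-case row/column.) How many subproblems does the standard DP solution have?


DP table indexed by positions in both strings.
First string: 50 positions
Second string: 28 positions
Total = 50 * 28 = 1400


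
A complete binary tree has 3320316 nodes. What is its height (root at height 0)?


In a complete binary tree, level k holds nodes 2^k .. 2^(k+1)-1 (1-indexed).
Height = floor(log2(n)) = floor(log2(3320316)) = 21
Check: 2^21 = 2097152 <= 3320316 < 4194304 = 2^22


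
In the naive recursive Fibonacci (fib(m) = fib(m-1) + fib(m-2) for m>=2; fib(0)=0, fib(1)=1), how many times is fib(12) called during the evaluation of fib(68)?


Let N(m) = number of times fib(m) is called while evaluating fib(68).
N(68) = 1 (the initial call).
N(67) = 1 (only fib(68) calls it).
For 1 <= m <= 66: fib(m) is called by fib(m+1) and fib(m+2), so
  N(m) = N(m+1) + N(m+2).
fib(0) is called only by fib(2), so N(0) = N(2).
Walk down from m=68:
  N(68)=1, N(67)=1, N(66)=2, N(65)=3, N(64)=5, N(63)=8, N(62)=13, N(61)=21, N(60)=34, N(59)=55, N(58)=89, N(57)=144, N(56)=233, N(55)=377, N(54)=610, N(53)=987, N(52)=1597, N(51)=2584, N(50)=4181, N(49)=6765, N(48)=10946, N(47)=17711, N(46)=28657, N(45)=46368, N(44)=75025, N(43)=121393, N(42)=196418, N(41)=317811, N(40)=514229, N(39)=832040, N(38)=1346269, N(37)=2178309, N(36)=3524578, N(35)=5702887, N(34)=9227465, N(33)=14930352, N(32)=24157817, N(31)=39088169, N(30)=63245986, N(29)=102334155, N(28)=165580141, N(27)=267914296, N(26)=433494437, N(25)=701408733, N(24)=1134903170, N(23)=1836311903, N(22)=2971215073, N(21)=4807526976, N(20)=7778742049, N(19)=12586269025, N(18)=20365011074, N(17)=32951280099, N(16)=53316291173, N(15)=86267571272, N(14)=139583862445, N(13)=225851433717, N(12)=365435296162
N(12) = 365435296162


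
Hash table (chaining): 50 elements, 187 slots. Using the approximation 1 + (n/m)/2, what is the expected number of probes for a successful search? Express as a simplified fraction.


Computing expected probes:
alpha = 50/187
= 1 + alpha/2
= 1 + 50/(2*187)
= (2*187 + 50) / (2*187)
= 424/374 = 212/187


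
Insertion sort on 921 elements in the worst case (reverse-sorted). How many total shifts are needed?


In the worst case (reverse-sorted), each element shifts past all previous:
  Element 1: 1 shifts
  Element 2: 2 shifts
  Element 3: 3 shifts
  Element 4: 4 shifts
  Element 5: 5 shifts
  ...
  Element 920: 920 shifts
Total = 1 + 2 + ... + 920
= 921*(921-1)/2 = 423660


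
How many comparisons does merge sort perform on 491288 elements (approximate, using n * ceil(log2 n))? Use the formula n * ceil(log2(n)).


Recursion depth: ceil(log2(491288)) = 19
Each recursion level merges n = 491288 elements
Total = 491288 * 19 = 9334472


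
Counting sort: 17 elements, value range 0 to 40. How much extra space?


n = 17 (output array)
k = 41 (count array for 41 distinct values)
Extra space = 17 + 41 = 58


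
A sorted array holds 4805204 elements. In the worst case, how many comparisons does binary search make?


Halving sequence: 4805204 -> 2402602 -> 1201301 -> 600650 -> 300325 -> 150162 -> 75081 -> 37540 -> 18770 -> 9385 -> 4692 -> 2346 -> 1173 -> 586 -> 293 -> 146 -> 73 -> 36 -> 18 -> 9 -> 4 -> 2 -> 1
Number of halvings = 22
Max comparisons = 22 + 1 = 23


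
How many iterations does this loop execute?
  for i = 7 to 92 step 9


The loop variable i takes values starting at 7 and increments by 9 each iteration.
Sequence: i = 7, 16, 25, 34, 43, 52, 61, 70, 79, ...
The upper bound 92 is inclusive, so the count is floor((last - first) / step) + 1:
floor((92 - 7) / 9) + 1 = floor(85/9) + 1 = 9 + 1 = 10


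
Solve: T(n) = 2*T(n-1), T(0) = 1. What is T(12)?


Unrolling:
T(12) = 2*T(11) = 2^2*T(10) = ... = 2^12*T(0)
= 2^12 * 1
= 4096 * 1 = 4096


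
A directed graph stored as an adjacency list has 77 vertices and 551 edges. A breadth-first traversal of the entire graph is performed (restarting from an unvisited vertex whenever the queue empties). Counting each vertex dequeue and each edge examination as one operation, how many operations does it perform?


A full BFS traversal dequeues each vertex once and examines each edge once.
Vertex visits: 77
Edge visits: 551
V + E = 77 + 551 = 628


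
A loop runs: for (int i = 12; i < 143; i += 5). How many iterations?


Loop starts at i = 12, increments by 5, stops when i >= 143.
Number of iterations = ceil((143 - 12) / 5)
= ceil(131 / 5)
= 27


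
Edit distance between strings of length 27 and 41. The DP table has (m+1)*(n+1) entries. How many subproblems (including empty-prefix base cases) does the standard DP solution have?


The table includes base cases (empty prefixes).
Rows: (m+1) = 28
Columns: (n+1) = 42
Total = 28 * 42 = 1176


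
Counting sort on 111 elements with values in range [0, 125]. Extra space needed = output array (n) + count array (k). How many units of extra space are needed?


Output array size: 111 (to store sorted result)
Count array size: 126 (one slot per possible value, range 0 to 125)
Total extra space = 111 + 126 = 237


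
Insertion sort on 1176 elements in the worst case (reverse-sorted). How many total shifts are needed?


In the worst case (reverse-sorted), each element shifts past all previous:
  Element 1: 1 shifts
  Element 2: 2 shifts
  Element 3: 3 shifts
  Element 4: 4 shifts
  Element 5: 5 shifts
  ...
  Element 1175: 1175 shifts
Total = 1 + 2 + ... + 1175
= 1176*(1176-1)/2 = 690900


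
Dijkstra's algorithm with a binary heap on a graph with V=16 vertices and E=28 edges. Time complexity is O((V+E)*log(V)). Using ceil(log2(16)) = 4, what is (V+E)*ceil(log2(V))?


Dijkstra with a binary heap: each vertex is extracted once, each edge may relax once.
Each heap operation costs O(log V).
V + E = 16 + 28 = 44
ceil(log2(16)) = 4 (since 2^3 = 8 < 16 <= 16 = 2^4)
Total heap work = (V+E) * ceil(log2(V)) = 44 * 4 = 176


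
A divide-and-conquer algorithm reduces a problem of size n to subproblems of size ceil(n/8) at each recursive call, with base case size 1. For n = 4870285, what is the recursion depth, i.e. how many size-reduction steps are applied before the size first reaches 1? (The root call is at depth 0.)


Each step divides the size by 8 (rounding up); after k steps the size is ceil(n/8^k), which equals 1 exactly when 8^k >= n.
So the depth is the smallest k with 8^k >= 4870285, i.e. ceil(log_8(4870285)).
8^7 = 2097152 < 4870285 <= 16777216 = 8^8
Recursion depth = 8


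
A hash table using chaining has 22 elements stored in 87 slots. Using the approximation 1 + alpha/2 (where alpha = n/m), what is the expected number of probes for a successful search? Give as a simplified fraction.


Load factor alpha = n/m = 22/87
Expected probes = 1 + alpha/2 = 1 + 22/(2*87)
= 1 + 22/174
= 174/174 + 22/174
= 196/174
Simplify: 98/87


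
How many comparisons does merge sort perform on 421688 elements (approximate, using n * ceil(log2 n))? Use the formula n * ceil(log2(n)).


Recursion depth: ceil(log2(421688)) = 19
Each recursion level merges n = 421688 elements
Total = 421688 * 19 = 8012072


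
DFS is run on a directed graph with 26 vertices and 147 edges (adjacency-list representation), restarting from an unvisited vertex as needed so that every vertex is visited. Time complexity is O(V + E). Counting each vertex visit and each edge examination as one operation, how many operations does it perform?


A full DFS traversal processes each vertex exactly once (push/pop on stack).
Each directed edge is examined once.
V = 26, E = 147
V + E = 173


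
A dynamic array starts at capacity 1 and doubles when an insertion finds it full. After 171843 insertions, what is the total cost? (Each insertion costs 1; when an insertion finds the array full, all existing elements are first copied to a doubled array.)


Insertion cost: 171843 (one per element)
Resizes occur just before inserting elements 2, 3, 5, 9, ...
Elements copied at each resize: 1 + 2 + 4 + 8 + 16 + 32 + 64 + 128 + 256 + 512 + 1024 + 2048 + 4096 + 8192 + 16384 + 32768 + 65536 + 131072
Sum of copies = 262143 (geometric series: 2^k - 1)
Total = 171843 + 262143 = 433986


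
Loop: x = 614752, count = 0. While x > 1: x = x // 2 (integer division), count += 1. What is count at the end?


The variable x halves each step:
x = 614752 -> 307376 -> 153688 -> 76844 -> 38422 -> 19211 -> 9605 -> 4802 -> 2401 -> 1200 -> 600 -> 300 -> 150 -> 75 -> 37 -> 18 -> 9 -> 4 -> 2 -> 1
Number of halvings = floor(log2(614752)) = 19


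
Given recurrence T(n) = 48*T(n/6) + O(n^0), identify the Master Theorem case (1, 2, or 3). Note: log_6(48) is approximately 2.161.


Master Theorem parameters: a=48, b=6, c=0
log_b(a) = 2.161
Compare b^c with a: 6^0 = 1 < 48, so c < log_b(a).
Comparing c=0 vs log_b(a)=2.161:
0 < 2.161 => Case 1
Result: T(n) = O(n^(log_6 48)) ~ O(n^2.161)
Master Theorem case = 1


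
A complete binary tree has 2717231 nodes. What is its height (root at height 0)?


In a complete binary tree, level k holds nodes 2^k .. 2^(k+1)-1 (1-indexed).
Height = floor(log2(n)) = floor(log2(2717231)) = 21
Check: 2^21 = 2097152 <= 2717231 < 4194304 = 2^22


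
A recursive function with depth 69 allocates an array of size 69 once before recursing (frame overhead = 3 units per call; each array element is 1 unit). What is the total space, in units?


Array allocation: 69 units (allocated once)
Stack frames: 69 deep * 3 per frame = 207 units
Total = 69 + 207 = 276


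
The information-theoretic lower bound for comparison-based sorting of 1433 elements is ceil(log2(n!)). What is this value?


A binary decision tree of height h has at most 2^h leaves and needs at least n! of them, so h >= ceil(log2(n!)).
1433! is far too large to multiply out, so use Stirling's series:
  ln(n!) ~ n ln n - n + (1/2) ln(2 pi n) + 1/(12n)  (error below 1/(360 n^3), negligible here)
  ln(1433) = 7.2675254
  n ln n = 1433 * 7.2675254 = 10414.3639
  (1/2) ln(2 pi * 1433) = (1/2) ln(9003.8045) = 4.5527
  1/(12*1433) = 0.0001
  ln(1433!) ~ 10414.3639 - 1433 + 4.5527 + 0.0001 = 8985.9167
Convert to base 2: log2(1433!) = 8985.9167 / ln 2 = 8985.9167 / 0.69314718 = 12963.9375
ceil(12963.9375) = 12964


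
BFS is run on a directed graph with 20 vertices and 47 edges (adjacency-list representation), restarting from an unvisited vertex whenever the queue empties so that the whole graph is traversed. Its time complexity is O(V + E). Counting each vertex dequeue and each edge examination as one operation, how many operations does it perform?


A full BFS traversal dequeues each vertex exactly once and examines each directed edge exactly once.
V = 20 (vertex processing cost)
E = 47 (edge examination cost)
Total operations proportional to V + E = 20 + 47 = 67


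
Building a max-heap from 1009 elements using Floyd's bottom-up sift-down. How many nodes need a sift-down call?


In a heap of 1009 elements (0-indexed array):
  Last element index: 1008
  Parent of last element: floor((1008 - 1) / 2) = 503
  Internal nodes: indices 0 to 503
  Count = floor(1009/2) = 504


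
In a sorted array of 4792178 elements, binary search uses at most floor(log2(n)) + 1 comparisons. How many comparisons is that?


Halving sequence: 4792178 -> 2396089 -> 1198044 -> 599022 -> 299511 -> 149755 -> 74877 -> 37438 -> 18719 -> 9359 -> 4679 -> 2339 -> 1169 -> 584 -> 292 -> 146 -> 73 -> 36 -> 18 -> 9 -> 4 -> 2 -> 1
Number of halvings = 22
Max comparisons = 22 + 1 = 23


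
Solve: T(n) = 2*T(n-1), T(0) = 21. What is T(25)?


Unrolling:
T(25) = 2*T(24) = 2^2*T(23) = ... = 2^25*T(0)
= 2^25 * 21
= 33554432 * 21 = 704643072


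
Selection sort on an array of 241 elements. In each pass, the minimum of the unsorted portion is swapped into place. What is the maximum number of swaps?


Selection sort performs one swap per pass:
  Pass 1: find min in positions 0 to 240, swap with position 0
  Pass 2: find min in positions 1 to 240, swap with position 1
  Pass 3: find min in positions 2 to 240, swap with position 2
  Pass 4: find min in positions 3 to 240, swap with position 3
  Pass 5: find min in positions 4 to 240, swap with position 4
  ... (235 more passes)
Total passes (and swaps) = n - 1 = 241 - 1 = 240


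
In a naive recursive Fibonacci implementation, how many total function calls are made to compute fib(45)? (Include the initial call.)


Let C(m) = total calls to evaluate fib(m). Then C(0)=C(1)=1, and
C(m) = 1 + C(m-1) + C(m-2) for m >= 2.
Build the table (each entry = 1 + previous two):
  C(0) = 1
  C(1) = 1
  C(2) = 1 + 1 + 1 = 3
  C(3) = 1 + 3 + 1 = 5
  C(4) = 1 + 5 + 3 = 9
  C(5) = 1 + 9 + 5 = 15
  C(6) = 1 + 15 + 9 = 25
  C(7) = 1 + 25 + 15 = 41
  C(8) = 1 + 41 + 25 = 67
  C(9) = 1 + 67 + 41 = 109
  C(10) = 1 + 109 + 67 = 177
  C(11) = 1 + 177 + 109 = 287
  C(12) = 1 + 287 + 177 = 465
  C(13) = 1 + 465 + 287 = 753
  C(14) = 1 + 753 + 465 = 1219
  C(15) = 1 + 1219 + 753 = 1973
  C(16) = 1 + 1973 + 1219 = 3193
  C(17) = 1 + 3193 + 1973 = 5167
  C(18) = 1 + 5167 + 3193 = 8361
  C(19) = 1 + 8361 + 5167 = 13529
  C(20) = 1 + 13529 + 8361 = 21891
  C(21) = 1 + 21891 + 13529 = 35421
  C(22) = 1 + 35421 + 21891 = 57313
  C(23) = 1 + 57313 + 35421 = 92735
  C(24) = 1 + 92735 + 57313 = 150049
  C(25) = 1 + 150049 + 92735 = 242785
  C(26) = 1 + 242785 + 150049 = 392835
  C(27) = 1 + 392835 + 242785 = 635621
  C(28) = 1 + 635621 + 392835 = 1028457
  C(29) = 1 + 1028457 + 635621 = 1664079
  C(30) = 1 + 1664079 + 1028457 = 2692537
  C(31) = 1 + 2692537 + 1664079 = 4356617
  C(32) = 1 + 4356617 + 2692537 = 7049155
  C(33) = 1 + 7049155 + 4356617 = 11405773
  C(34) = 1 + 11405773 + 7049155 = 18454929
  C(35) = 1 + 18454929 + 11405773 = 29860703
  C(36) = 1 + 29860703 + 18454929 = 48315633
  C(37) = 1 + 48315633 + 29860703 = 78176337
  C(38) = 1 + 78176337 + 48315633 = 126491971
  C(39) = 1 + 126491971 + 78176337 = 204668309
  C(40) = 1 + 204668309 + 126491971 = 331160281
  C(41) = 1 + 331160281 + 204668309 = 535828591
  C(42) = 1 + 535828591 + 331160281 = 866988873
  C(43) = 1 + 866988873 + 535828591 = 1402817465
  C(44) = 1 + 1402817465 + 866988873 = 2269806339
  C(45) = 1 + 2269806339 + 1402817465 = 3672623805
Total calls for fib(45) = 3672623805


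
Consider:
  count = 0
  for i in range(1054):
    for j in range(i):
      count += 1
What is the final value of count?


For each i, the inner loop runs i times:
  i=0: inner runs 0 times
  i=1: inner runs 1 time
  i=2: inner runs 2 times
  i=3: inner runs 3 times
  i=4: inner runs 4 times
  i=5: inner runs 5 times
  i=6: inner runs 6 times
  i=7: inner runs 7 times
  ...
Total = 0 + 1 + 2 + ... + 1053 = 1054*(1054-1)/2 = 554931


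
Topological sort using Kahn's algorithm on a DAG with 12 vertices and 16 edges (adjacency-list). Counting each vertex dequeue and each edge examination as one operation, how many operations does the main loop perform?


Kahn's algorithm:
  1. Compute in-degrees: O(V + E)
  2. Process queue: each vertex dequeued once (O(V))
     each edge examined once (O(E))
Total = V + E = 12 + 16 = 28


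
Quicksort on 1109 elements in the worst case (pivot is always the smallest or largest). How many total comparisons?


In the worst case, each partition step picks the worst pivot:
  Partition 1: 1108 comparisons (n-1 elements to compare)
  Partition 2: 1107 comparisons
  Partition 3: 1106 comparisons
  Partition 4: 1105 comparisons
  Partition 5: 1104 comparisons
  ...
  Last partition: 0 comparisons
Total = (n-1) + (n-2) + ... + 1 + 0 = n*(n-1)/2
= 1109*1108/2 = 614386


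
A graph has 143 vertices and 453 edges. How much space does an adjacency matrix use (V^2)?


Adjacency matrix: V x V grid of entries
Space = V^2 = 143^2 = 143 * 143 = 20449


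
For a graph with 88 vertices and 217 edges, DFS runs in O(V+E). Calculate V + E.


A full DFS traversal visits each vertex once and examines each edge once.
V = 88
E = 217
Sum = 88 + 217 = 305


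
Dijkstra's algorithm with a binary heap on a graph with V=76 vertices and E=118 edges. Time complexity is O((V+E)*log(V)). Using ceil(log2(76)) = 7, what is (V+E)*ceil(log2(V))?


Dijkstra with a binary heap: each vertex is extracted once, each edge may relax once.
Each heap operation costs O(log V).
V + E = 76 + 118 = 194
ceil(log2(76)) = 7 (since 2^6 = 64 < 76 <= 128 = 2^7)
Total heap work = (V+E) * ceil(log2(V)) = 194 * 7 = 1358


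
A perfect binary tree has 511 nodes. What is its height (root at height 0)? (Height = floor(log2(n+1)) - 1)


For a perfect binary tree of height h: n = 2^(h+1) - 1, so h = log2(n+1) - 1.
  n + 1 = 512 = 2^9
  log2(512) = 9
  height = 9 - 1 = 8


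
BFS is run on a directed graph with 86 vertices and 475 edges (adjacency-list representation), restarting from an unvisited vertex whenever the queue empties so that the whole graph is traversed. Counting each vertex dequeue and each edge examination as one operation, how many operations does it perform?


A full BFS traversal dequeues each vertex exactly once and examines each directed edge exactly once.
V = 86 (vertex processing cost)
E = 475 (edge examination cost)
Total operations proportional to V + E = 86 + 475 = 561


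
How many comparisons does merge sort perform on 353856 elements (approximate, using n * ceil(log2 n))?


Recursion depth: ceil(log2(353856)) = 19
Each recursion level merges n = 353856 elements
Total = 353856 * 19 = 6723264


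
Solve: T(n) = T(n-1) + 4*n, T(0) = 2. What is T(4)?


Expanding the recurrence:
T(4) = T(3) + 4*4
       = T(2) + 4*3 + 4*4
       ...
       = T(0) + 4*(1 + 2 + ... + 4)
       = 2 + 4 * 4*5/2
       = 2 + 4 * 10
       = 2 + 40 = 42


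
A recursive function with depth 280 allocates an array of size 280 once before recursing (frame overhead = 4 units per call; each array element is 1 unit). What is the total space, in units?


Array allocation: 280 units (allocated once)
Stack frames: 280 deep * 4 per frame = 1120 units
Total = 280 + 1120 = 1400


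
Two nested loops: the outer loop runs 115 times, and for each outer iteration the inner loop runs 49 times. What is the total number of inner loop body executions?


Outer loop: 115 iterations
Inner loop: 49 iterations per outer iteration
Total = 115 * 49 = 5635


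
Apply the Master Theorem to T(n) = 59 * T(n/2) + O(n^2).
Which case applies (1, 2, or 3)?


The Master Theorem: T(n) = a*T(n/b) + O(n^c)
  a = 59, b = 2, c = 2
log_b(a) = log_2(59) ~ 5.883
Compare b^c with a: 2^2 = 4 < 59, so c < log_b(a).
Since c < log_b(a), Case 1 applies.
T(n) = O(n^(log_2 59)) ~ O(n^5.883)
Master Theorem case = 1


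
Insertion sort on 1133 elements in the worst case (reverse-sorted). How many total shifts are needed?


In the worst case (reverse-sorted), each element shifts past all previous:
  Element 1: 1 shifts
  Element 2: 2 shifts
  Element 3: 3 shifts
  Element 4: 4 shifts
  Element 5: 5 shifts
  ...
  Element 1132: 1132 shifts
Total = 1 + 2 + ... + 1132
= 1133*(1133-1)/2 = 641278


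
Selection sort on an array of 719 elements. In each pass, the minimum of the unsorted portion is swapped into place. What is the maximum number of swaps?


Selection sort performs one swap per pass:
  Pass 1: find min in positions 0 to 718, swap with position 0
  Pass 2: find min in positions 1 to 718, swap with position 1
  Pass 3: find min in positions 2 to 718, swap with position 2
  Pass 4: find min in positions 3 to 718, swap with position 3
  Pass 5: find min in positions 4 to 718, swap with position 4
  ... (713 more passes)
Total passes (and swaps) = n - 1 = 719 - 1 = 718


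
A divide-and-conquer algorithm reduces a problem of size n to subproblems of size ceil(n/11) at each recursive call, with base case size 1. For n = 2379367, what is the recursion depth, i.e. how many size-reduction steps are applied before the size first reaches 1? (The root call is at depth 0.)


Each step divides the size by 11 (rounding up); after k steps the size is ceil(n/11^k), which equals 1 exactly when 11^k >= n.
So the depth is the smallest k with 11^k >= 2379367, i.e. ceil(log_11(2379367)).
11^6 = 1771561 < 2379367 <= 19487171 = 11^7
Recursion depth = 7


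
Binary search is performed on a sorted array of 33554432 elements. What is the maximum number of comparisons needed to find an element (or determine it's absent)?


Binary search halves the search space each comparison:
  Step 1: search space = 33554432 -> 16777216
  Step 2: search space = 16777216 -> 8388608
  Step 3: search space = 8388608 -> 4194304
  Step 4: search space = 4194304 -> 2097152
  Step 5: search space = 2097152 -> 1048576
  Step 6: search space = 1048576 -> 524288
  Step 7: search space = 524288 -> 262144
  Step 8: search space = 262144 -> 131072
  Step 9: search space = 131072 -> 65536
  Step 10: search space = 65536 -> 32768
  Step 11: search space = 32768 -> 16384
  Step 12: search space = 16384 -> 8192
  Step 13: search space = 8192 -> 4096
  Step 14: search space = 4096 -> 2048
  Step 15: search space = 2048 -> 1024
  Step 16: search space = 1024 -> 512
  Step 17: search space = 512 -> 256
  Step 18: search space = 256 -> 128
  Step 19: search space = 128 -> 64
  Step 20: search space = 64 -> 32
  Step 21: search space = 32 -> 16
  Step 22: search space = 16 -> 8
  Step 23: search space = 8 -> 4
  Step 24: search space = 4 -> 2
  Step 25: search space = 2 -> 1
  Step 26: search space = 1 (final check)
Maximum comparisons = floor(log2(33554432)) + 1 = 25 + 1 = 26


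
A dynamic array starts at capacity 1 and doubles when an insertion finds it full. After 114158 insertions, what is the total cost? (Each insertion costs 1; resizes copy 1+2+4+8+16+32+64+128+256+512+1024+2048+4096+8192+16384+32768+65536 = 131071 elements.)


Insertion cost: 114158 (one per element)
Resizes occur just before inserting elements 2, 3, 5, 9, ...
Elements copied at each resize: 1 + 2 + 4 + 8 + 16 + 32 + 64 + 128 + 256 + 512 + 1024 + 2048 + 4096 + 8192 + 16384 + 32768 + 65536
Sum of copies = 131071 (geometric series: 2^k - 1)
Total = 114158 + 131071 = 245229


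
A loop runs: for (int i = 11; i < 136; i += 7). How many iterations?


Loop starts at i = 11, increments by 7, stops when i >= 136.
Number of iterations = ceil((136 - 11) / 7)
= ceil(125 / 7)
= 18


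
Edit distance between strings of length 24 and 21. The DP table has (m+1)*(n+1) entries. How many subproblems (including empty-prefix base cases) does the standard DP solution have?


The table includes base cases (empty prefixes).
Rows: (m+1) = 25
Columns: (n+1) = 22
Total = 25 * 22 = 550


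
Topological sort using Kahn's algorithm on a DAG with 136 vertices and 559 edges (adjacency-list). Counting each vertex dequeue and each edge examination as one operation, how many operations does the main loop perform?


Kahn's algorithm:
  1. Compute in-degrees: O(V + E)
  2. Process queue: each vertex dequeued once (O(V))
     each edge examined once (O(E))
Total = V + E = 136 + 559 = 695


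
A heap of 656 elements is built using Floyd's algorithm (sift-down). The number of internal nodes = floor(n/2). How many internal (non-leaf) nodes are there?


Leaf nodes occupy roughly half the array.
Sift-down is called for each internal node, starting from the last one.
Internal nodes = floor(n/2) = floor(656/2) = 328


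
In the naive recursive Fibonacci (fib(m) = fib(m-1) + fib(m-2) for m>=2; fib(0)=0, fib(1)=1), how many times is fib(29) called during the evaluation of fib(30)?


Let N(m) = number of times fib(m) is called while evaluating fib(30).
N(30) = 1 (the initial call).
N(29) = 1 (only fib(30) calls it).
For 1 <= m <= 28: fib(m) is called by fib(m+1) and fib(m+2), so
  N(m) = N(m+1) + N(m+2).
fib(0) is called only by fib(2), so N(0) = N(2).
Walk down from m=30:
  N(30)=1, N(29)=1
N(29) = 1


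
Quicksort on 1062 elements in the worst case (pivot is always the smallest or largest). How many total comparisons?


In the worst case, each partition step picks the worst pivot:
  Partition 1: 1061 comparisons (n-1 elements to compare)
  Partition 2: 1060 comparisons
  Partition 3: 1059 comparisons
  Partition 4: 1058 comparisons
  Partition 5: 1057 comparisons
  ...
  Last partition: 0 comparisons
Total = (n-1) + (n-2) + ... + 1 + 0 = n*(n-1)/2
= 1062*1061/2 = 563391


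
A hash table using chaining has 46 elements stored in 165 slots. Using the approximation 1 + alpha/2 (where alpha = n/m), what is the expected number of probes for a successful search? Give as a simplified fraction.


Load factor alpha = n/m = 46/165
Expected probes = 1 + alpha/2 = 1 + 46/(2*165)
= 1 + 46/330
= 330/330 + 46/330
= 376/330
Simplify: 188/165


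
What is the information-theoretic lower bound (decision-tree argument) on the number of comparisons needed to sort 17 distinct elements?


A binary decision tree of height h has at most 2^h leaves and needs at least n! of them, so h >= ceil(log2(n!)).
Compute 17! as a running product:
  x2 = 2, x3 = 6, x4 = 24, x5 = 120
  x6 = 720, x7 = 5040, x8 = 40320, x9 = 362880
  x10 = 3628800, x11 = 39916800, x12 = 479001600, x13 = 6227020800
  x14 = 87178291200, x15 = 1307674368000, x16 = 20922789888000, x17 = 355687428096000
17! = 355687428096000
Bracket between powers of 2:
  2^48 = 281474976710656 < 355687428096000 <= 562949953421312 = 2^49
So ceil(log2(17!)) = 49


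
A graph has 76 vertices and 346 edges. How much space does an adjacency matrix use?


Adjacency matrix: V x V grid of entries
Space = V^2 = 76^2 = 76 * 76 = 5776


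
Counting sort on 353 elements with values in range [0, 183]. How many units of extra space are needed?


Output array size: 353 (to store sorted result)
Count array size: 184 (one slot per possible value, range 0 to 183)
Total extra space = 353 + 184 = 537


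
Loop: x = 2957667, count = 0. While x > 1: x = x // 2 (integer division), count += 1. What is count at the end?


The variable x halves each step:
x = 2957667 -> 1478833 -> 739416 -> 369708 -> 184854 -> 92427 -> 46213 -> 23106 -> 11553 -> 5776 -> 2888 -> 1444 -> 722 -> 361 -> 180 -> 90 -> 45 -> 22 -> 11 -> 5 -> 2 -> 1
Number of halvings = floor(log2(2957667)) = 21


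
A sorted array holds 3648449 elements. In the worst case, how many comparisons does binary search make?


Halving sequence: 3648449 -> 1824224 -> 912112 -> 456056 -> 228028 -> 114014 -> 57007 -> 28503 -> 14251 -> 7125 -> 3562 -> 1781 -> 890 -> 445 -> 222 -> 111 -> 55 -> 27 -> 13 -> 6 -> 3 -> 1
Number of halvings = 21
Max comparisons = 21 + 1 = 22


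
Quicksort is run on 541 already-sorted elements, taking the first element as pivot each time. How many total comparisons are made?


Sum of comparisons per partition:
540 + 539 + ... + 1 + 0
= 541 * (541 - 1) / 2
= 541 * 540 / 2
= 146070


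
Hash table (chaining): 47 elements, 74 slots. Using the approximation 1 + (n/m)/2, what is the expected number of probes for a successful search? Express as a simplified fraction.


Computing expected probes:
alpha = 47/74
= 1 + alpha/2
= 1 + 47/(2*74)
= (2*74 + 47) / (2*74)
= 195/148


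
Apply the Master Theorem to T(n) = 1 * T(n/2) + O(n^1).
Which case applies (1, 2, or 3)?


The Master Theorem: T(n) = a*T(n/b) + O(n^c)
  a = 1, b = 2, c = 1
log_b(a) = log_2(1) = 0
Compare b^c with a: 2^1 = 2 > 1, so c > log_b(a).
Since c > log_b(a), Case 3 applies.
T(n) = O(n^1)
Master Theorem case = 3


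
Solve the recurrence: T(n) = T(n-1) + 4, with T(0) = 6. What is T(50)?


Unrolling the recurrence:
T(50) = T(49) + 4
       = T(48) + 4 + 4
       = T(47) + 4*3
       ...
       = T(0) + 4*50
       = 6 + 200 = 206


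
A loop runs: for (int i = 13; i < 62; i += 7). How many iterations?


Loop starts at i = 13, increments by 7, stops when i >= 62.
Number of iterations = ceil((62 - 13) / 7)
= ceil(49 / 7)
= 7


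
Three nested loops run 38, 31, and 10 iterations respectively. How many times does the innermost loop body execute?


Loop 1 (outermost): 38 iterations
Loop 2 (middle): 31 iterations per outer
Loop 3 (innermost): 10 iterations per middle
Total = 38 * 31 * 10 = 11780


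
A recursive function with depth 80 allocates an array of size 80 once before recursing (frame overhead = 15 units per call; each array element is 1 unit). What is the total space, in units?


Array allocation: 80 units (allocated once)
Stack frames: 80 deep * 15 per frame = 1200 units
Total = 80 + 1200 = 1280


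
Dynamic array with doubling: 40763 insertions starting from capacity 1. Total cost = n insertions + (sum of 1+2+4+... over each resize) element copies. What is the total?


n = 40763
Insertion costs: 40763
Resizes copy 1, 2, 4, ... up to the largest power of 2 that is <= n-1 = 40762, i.e. 32768.
Copy costs = 1 + 2 + 4 + 8 + 16 + 32 + 64 + 128 + 256 + 512 + 1024 + 2048 + 4096 + 8192 + 16384 + 32768 = 65535
Total = 40763 + 65535 = 106298


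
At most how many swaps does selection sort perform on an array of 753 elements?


Each of the 752 passes places one element in its final position.
Pass 1: swap minimum into position 0
Pass 2: swap minimum of remaining into position 1
...
Pass 752: last two elements, one swap
Maximum swaps = 753 - 1 = 752


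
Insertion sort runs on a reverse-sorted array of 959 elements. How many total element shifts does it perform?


Sum of shifts = 1 + 2 + 3 + ... + 958
= 959 * 958 / 2
= 918722 / 2
= 459361


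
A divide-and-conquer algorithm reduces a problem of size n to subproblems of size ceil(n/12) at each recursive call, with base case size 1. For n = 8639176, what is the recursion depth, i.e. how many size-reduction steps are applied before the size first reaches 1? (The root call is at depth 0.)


Each step divides the size by 12 (rounding up); after k steps the size is ceil(n/12^k), which equals 1 exactly when 12^k >= n.
So the depth is the smallest k with 12^k >= 8639176, i.e. ceil(log_12(8639176)).
12^6 = 2985984 < 8639176 <= 35831808 = 12^7
Recursion depth = 7


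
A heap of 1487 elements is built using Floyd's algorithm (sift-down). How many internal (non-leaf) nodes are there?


Leaf nodes occupy roughly half the array.
Sift-down is called for each internal node, starting from the last one.
Internal nodes = floor(n/2) = floor(1487/2) = 743


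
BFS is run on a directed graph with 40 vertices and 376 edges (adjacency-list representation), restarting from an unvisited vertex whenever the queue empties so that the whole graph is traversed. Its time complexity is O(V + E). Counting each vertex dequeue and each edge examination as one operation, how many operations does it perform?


A full BFS traversal dequeues each vertex exactly once and examines each directed edge exactly once.
V = 40 (vertex processing cost)
E = 376 (edge examination cost)
Total operations proportional to V + E = 40 + 376 = 416


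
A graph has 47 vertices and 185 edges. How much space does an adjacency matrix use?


Adjacency matrix: V x V grid of entries
Space = V^2 = 47^2 = 47 * 47 = 2209


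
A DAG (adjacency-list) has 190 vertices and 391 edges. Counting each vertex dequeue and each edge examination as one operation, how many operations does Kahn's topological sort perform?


V = 190 (vertex processing)
E = 391 (edge processing)
V + E = 190 + 391 = 581


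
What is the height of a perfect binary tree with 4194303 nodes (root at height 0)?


A perfect binary tree with 4194303 nodes:
  4194303 = 2^22 - 1
  Levels: 0, 1, ..., 21
  Height = 21


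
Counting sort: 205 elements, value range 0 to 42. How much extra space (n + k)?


n = 205 (output array)
k = 43 (count array for 43 distinct values)
Extra space = 205 + 43 = 248


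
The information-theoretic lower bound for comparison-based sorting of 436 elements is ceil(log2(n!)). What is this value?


A binary decision tree of height h has at most 2^h leaves and needs at least n! of them, so h >= ceil(log2(n!)).
436! is far too large to multiply out, so use Stirling's series:
  ln(n!) ~ n ln n - n + (1/2) ln(2 pi n) + 1/(12n)  (error below 1/(360 n^3), negligible here)
  ln(436) = 6.0776422
  n ln n = 436 * 6.0776422 = 2649.8520
  (1/2) ln(2 pi * 436) = (1/2) ln(2739.4688) = 3.9578
  1/(12*436) = 0.0002
  ln(436!) ~ 2649.8520 - 436 + 3.9578 + 0.0002 = 2217.8100
Convert to base 2: log2(436!) = 2217.8100 / ln 2 = 2217.8100 / 0.69314718 = 3199.6235
ceil(3199.6235) = 3200


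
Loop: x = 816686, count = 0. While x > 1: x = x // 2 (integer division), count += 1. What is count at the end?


The variable x halves each step:
x = 816686 -> 408343 -> 204171 -> 102085 -> 51042 -> 25521 -> 12760 -> 6380 -> 3190 -> 1595 -> 797 -> 398 -> 199 -> 99 -> 49 -> 24 -> 12 -> 6 -> 3 -> 1
Number of halvings = floor(log2(816686)) = 19


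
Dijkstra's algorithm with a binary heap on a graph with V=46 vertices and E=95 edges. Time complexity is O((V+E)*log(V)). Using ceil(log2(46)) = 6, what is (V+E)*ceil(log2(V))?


Dijkstra with a binary heap: each vertex is extracted once, each edge may relax once.
Each heap operation costs O(log V).
V + E = 46 + 95 = 141
ceil(log2(46)) = 6 (since 2^5 = 32 < 46 <= 64 = 2^6)
Total heap work = (V+E) * ceil(log2(V)) = 141 * 6 = 846


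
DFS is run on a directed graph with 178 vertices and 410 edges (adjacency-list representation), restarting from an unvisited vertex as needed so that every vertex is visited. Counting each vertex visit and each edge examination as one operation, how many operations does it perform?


A full DFS traversal processes each vertex exactly once (push/pop on stack).
Each directed edge is examined once.
V = 178, E = 410
V + E = 588


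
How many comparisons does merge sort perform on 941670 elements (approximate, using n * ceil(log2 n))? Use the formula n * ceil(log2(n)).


Recursion depth: ceil(log2(941670)) = 20
Each recursion level merges n = 941670 elements
Total = 941670 * 20 = 18833400


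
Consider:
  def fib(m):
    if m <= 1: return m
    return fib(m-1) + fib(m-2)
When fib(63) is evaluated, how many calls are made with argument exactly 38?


Let N(m) = number of times fib(m) is called while evaluating fib(63).
N(63) = 1 (the initial call).
N(62) = 1 (only fib(63) calls it).
For 1 <= m <= 61: fib(m) is called by fib(m+1) and fib(m+2), so
  N(m) = N(m+1) + N(m+2).
fib(0) is called only by fib(2), so N(0) = N(2).
Walk down from m=63:
  N(63)=1, N(62)=1, N(61)=2, N(60)=3, N(59)=5, N(58)=8, N(57)=13, N(56)=21, N(55)=34, N(54)=55, N(53)=89, N(52)=144, N(51)=233, N(50)=377, N(49)=610, N(48)=987, N(47)=1597, N(46)=2584, N(45)=4181, N(44)=6765, N(43)=10946, N(42)=17711, N(41)=28657, N(40)=46368, N(39)=75025, N(38)=121393
N(38) = 121393


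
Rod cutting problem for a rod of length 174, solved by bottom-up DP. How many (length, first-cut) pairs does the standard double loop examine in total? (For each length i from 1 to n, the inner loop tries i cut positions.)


For each subproblem length i = 1..174, the inner loop considers i possible first cuts.
Total = 1 + 2 + ... + 174
= 174*(174+1)/2
= 174*175/2 = 15225


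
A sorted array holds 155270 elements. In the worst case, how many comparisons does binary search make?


Halving sequence: 155270 -> 77635 -> 38817 -> 19408 -> 9704 -> 4852 -> 2426 -> 1213 -> 606 -> 303 -> 151 -> 75 -> 37 -> 18 -> 9 -> 4 -> 2 -> 1
Number of halvings = 17
Max comparisons = 17 + 1 = 18


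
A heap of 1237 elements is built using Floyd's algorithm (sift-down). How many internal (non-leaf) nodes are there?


Leaf nodes occupy roughly half the array.
Sift-down is called for each internal node, starting from the last one.
Internal nodes = floor(n/2) = floor(1237/2) = 618


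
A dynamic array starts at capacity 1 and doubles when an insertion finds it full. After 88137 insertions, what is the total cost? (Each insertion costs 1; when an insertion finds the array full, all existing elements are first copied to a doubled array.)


Insertion cost: 88137 (one per element)
Resizes occur just before inserting elements 2, 3, 5, 9, ...
Elements copied at each resize: 1 + 2 + 4 + 8 + 16 + 32 + 64 + 128 + 256 + 512 + 1024 + 2048 + 4096 + 8192 + 16384 + 32768 + 65536
Sum of copies = 131071 (geometric series: 2^k - 1)
Total = 88137 + 131071 = 219208
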